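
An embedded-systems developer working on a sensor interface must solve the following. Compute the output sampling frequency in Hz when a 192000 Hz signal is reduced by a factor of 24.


Decimation reduces the sample rate:
fs_out = fs_in / M
       = 192000 / 24
       = 8000.0 Hz

8000.0 Hz


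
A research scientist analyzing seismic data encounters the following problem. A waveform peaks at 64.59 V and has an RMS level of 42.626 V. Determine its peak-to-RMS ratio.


Crest factor is the ratio of peak to RMS:
CF = V_peak / V_rms
   = 64.59 / 42.626
   = 1.5153

1.5153


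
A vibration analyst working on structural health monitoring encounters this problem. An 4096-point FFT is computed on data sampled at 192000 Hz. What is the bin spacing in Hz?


DFT frequency resolution:
df = fs / N
   = 192000 / 4096
   = 46.875 Hz

46.875 Hz


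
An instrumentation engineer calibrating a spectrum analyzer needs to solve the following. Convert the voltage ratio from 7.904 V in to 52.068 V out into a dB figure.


Voltage gain in dB:
G = 20 * log10(Vout / Vin)
  = 20 * log10(52.068 / 7.904)
  = 20 * log10(6.587551)
  = 20 * 0.818724
  = 16.37 dB

16.37 dB


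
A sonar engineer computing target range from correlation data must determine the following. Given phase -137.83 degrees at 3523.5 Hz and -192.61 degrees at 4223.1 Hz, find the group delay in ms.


Group delay from phase difference:
tau = -d(phi)/d(omega)
d(phi) = -54.78 deg = -0.956091 rad
d(omega) = 2*pi*(4223.1 - 3523.5) = 4395.7164 rad/s
tau = -(-0.956091) / 4395.7164
    = 0.2175 ms

0.2175 ms


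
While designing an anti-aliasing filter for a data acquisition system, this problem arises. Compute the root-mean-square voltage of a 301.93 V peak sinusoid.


RMS voltage for a sinusoidal waveform:
V_rms = V_peak / sqrt(2)
      = 301.93 / 1.414214
      = 213.497 V

213.497 V


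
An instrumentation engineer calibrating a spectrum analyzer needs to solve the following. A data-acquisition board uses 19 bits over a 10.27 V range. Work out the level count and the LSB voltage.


Step 1 — number of quantization levels:
L = 2^N = 2^19 = 524288

Step 2 — LSB step size:
delta = Vfs / L
      = 10.27 / 524288
      = 1.959e-05 V

Levels = 524288; step size = 1.959e-05 V


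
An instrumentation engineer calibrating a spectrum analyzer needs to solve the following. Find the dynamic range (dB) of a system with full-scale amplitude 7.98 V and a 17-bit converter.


Dynamic range from full-scale to LSB:
V_min = V_max / 2^bits = 7.98 / 2^17
DR = 20 * log10(V_max / V_min)
   = 20 * log10(2^17)
   = 20 * 17 * log10(2)
   = 102.35 dB

102.35 dB


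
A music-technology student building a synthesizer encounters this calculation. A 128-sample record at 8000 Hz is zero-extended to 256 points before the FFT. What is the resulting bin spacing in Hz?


Frequency resolution after zero-padding:
N_padded = 128 * 2 = 256
df = fs / N_padded
   = 8000 / 256
   = 31.25 Hz

31.25 Hz


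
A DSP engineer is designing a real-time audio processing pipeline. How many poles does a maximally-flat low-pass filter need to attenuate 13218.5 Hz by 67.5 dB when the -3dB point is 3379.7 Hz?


Butterworth filter order formula:
n = log10(10^(A/10) - 1) / (2 * log10(f_stop/f_pass))
10^(67.5/10) - 1 = 5623412.2519
f_stop/f_pass = 13218.5 / 3379.7 = 3.9111
n = 5.6981 -> ceil = 6

6


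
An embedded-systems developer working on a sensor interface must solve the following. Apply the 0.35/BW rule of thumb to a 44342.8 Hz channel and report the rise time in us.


Rise time from bandwidth relationship:
tr = 0.35 / BW
   = 0.35 / 44342.8
   = 7.893051409e-06 s
   = 7.8931 us

7.8931 us


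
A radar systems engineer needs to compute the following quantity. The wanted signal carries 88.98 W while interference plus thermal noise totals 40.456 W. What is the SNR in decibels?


SNR in decibels:
SNR = 10 * log10(Ps / Pn)
    = 10 * log10(88.98 / 40.456)
    = 10 * log10(2.1994)
    = 10 * 0.3423
    = 3.42 dB

3.42 dB


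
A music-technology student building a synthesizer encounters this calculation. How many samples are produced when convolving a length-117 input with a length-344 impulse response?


Linear convolution output length:
L = N + M - 1
  = 117 + 344 - 1
  = 460 samples

460


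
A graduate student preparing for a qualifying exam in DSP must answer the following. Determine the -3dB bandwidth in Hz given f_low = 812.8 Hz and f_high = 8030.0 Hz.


Bandwidth is the difference of -3dB frequencies:
BW = f_high - f_low
   = 8030.0 - 812.8
   = 7217.2 Hz

7217.2 Hz


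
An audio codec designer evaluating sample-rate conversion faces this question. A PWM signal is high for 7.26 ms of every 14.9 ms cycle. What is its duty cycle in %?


Duty cycle as a percentage:
DC = (t_on / T) * 100
   = (7.26 / 14.9) * 100
   = 0.487248 * 100
   = 48.72 %

48.72 %


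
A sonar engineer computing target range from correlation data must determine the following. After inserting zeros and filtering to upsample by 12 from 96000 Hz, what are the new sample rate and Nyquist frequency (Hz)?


Step 1 — output sample rate after interpolation by L:
fs_out = L * fs_in = 12 * 96000 = 1152000 Hz

Step 2 — Nyquist frequency of the output stream:
f_Nyq = fs_out / 2 = 1152000 / 2 = 576000.0 Hz

fs_out = 1152000 Hz; f_Nyquist = 576000.0 Hz


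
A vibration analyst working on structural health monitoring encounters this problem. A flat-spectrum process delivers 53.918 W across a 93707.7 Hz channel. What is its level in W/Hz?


Power spectral density:
PSD = P / BW
    = 53.918 / 93707.7
    = 0.00057538 W/Hz

0.00057538 W/Hz


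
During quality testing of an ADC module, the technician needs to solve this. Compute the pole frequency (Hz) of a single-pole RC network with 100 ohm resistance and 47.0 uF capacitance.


Cutoff frequency of a first-order RC filter:
fc = 1 / (2 * pi * R * C)
C = 47.0 uF = 4.7e-05 F
fc = 1 / (2 * pi * 100 * 4.7e-05)
   = 1 / 0.029530970943744
   = 33.862754 Hz

33.862754 Hz


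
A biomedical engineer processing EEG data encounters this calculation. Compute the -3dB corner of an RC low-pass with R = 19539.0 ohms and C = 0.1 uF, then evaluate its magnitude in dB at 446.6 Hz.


Step 1 — cutoff frequency:
fc = 1 / (2*pi*R*C)
C = 0.1 uF = 1e-07 F
fc = 1 / (2*pi*19539.0*1e-07)
   = 81.455 Hz

Step 2 — magnitude at f = 446.6 Hz:
|H(f)| = 1 / sqrt(1 + (f/fc)^2)
f/fc = 446.6 / 81.455 = 5.482782
|H| = 1 / sqrt(1 + 30.060898) = 0.1794291
|H|_dB = 20*log10(0.1794291) = -14.92 dB

fc = 81.455 Hz; |H(446.6 Hz)| = -14.92 dB


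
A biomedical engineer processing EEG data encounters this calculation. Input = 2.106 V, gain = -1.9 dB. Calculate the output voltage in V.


Output voltage from dB gain:
V_out = V_in * 10^(gain_dB / 20)
      = 2.106 * 10^(-1.9 / 20)
      = 2.106 * 0.803526
      = 1.6922 V

1.6922 V


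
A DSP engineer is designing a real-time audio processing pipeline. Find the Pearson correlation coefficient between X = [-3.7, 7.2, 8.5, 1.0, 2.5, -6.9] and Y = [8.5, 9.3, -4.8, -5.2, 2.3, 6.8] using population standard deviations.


Pearson correlation coefficient (population):
r = cov(X,Y) / (std(X) * std(Y))
Mean X = 1.4333, Mean Y = 2.8167
Cov(X,Y) = -12.647222
Std(X) = 5.481991, Std(Y) = 5.954667
r = -0.3874

-0.3874


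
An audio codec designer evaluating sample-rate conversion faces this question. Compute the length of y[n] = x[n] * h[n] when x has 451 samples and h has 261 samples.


Linear convolution output length:
L = N + M - 1
  = 451 + 261 - 1
  = 711 samples

711


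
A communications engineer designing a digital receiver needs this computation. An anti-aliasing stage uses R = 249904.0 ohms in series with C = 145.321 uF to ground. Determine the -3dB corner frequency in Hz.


Cutoff frequency of a first-order RC filter:
fc = 1 / (2 * pi * R * C)
C = 145.321 uF = 0.000145321 F
fc = 1 / (2 * pi * 249904.0 * 0.000145321)
   = 1 / 228.18203744405
   = 0.004382 Hz

0.004382 Hz


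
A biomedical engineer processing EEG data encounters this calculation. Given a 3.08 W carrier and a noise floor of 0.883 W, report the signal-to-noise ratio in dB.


SNR in decibels:
SNR = 10 * log10(Ps / Pn)
    = 10 * log10(3.08 / 0.883)
    = 10 * log10(3.4881)
    = 10 * 0.5426
    = 5.43 dB

5.43 dB


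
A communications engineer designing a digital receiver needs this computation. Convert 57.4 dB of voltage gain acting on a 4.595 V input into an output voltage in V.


Output voltage from dB gain:
V_out = V_in * 10^(gain_dB / 20)
      = 4.595 * 10^(57.4 / 20)
      = 4.595 * 741.310241
      = 3406.3206 V

3406.3206 V


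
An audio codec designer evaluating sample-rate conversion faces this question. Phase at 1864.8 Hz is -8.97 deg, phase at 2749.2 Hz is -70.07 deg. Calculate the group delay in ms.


Group delay from phase difference:
tau = -d(phi)/d(omega)
d(phi) = -61.1 deg = -1.066396 rad
d(omega) = 2*pi*(2749.2 - 1864.8) = 5556.8491 rad/s
tau = -(-1.066396) / 5556.8491
    = 0.1919 ms

0.1919 ms


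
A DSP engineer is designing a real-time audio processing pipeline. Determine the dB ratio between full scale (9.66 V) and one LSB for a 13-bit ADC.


Dynamic range from full-scale to LSB:
V_min = V_max / 2^bits = 9.66 / 2^13
DR = 20 * log10(V_max / V_min)
   = 20 * log10(2^13)
   = 20 * 13 * log10(2)
   = 78.27 dB

78.27 dB


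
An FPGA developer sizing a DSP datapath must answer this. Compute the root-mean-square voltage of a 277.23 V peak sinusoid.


RMS voltage for a sinusoidal waveform:
V_rms = V_peak / sqrt(2)
      = 277.23 / 1.414214
      = 196.031 V

196.031 V


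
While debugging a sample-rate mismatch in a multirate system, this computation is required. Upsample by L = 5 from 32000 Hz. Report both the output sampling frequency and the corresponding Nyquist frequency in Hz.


Step 1 — output sample rate after interpolation by L:
fs_out = L * fs_in = 5 * 32000 = 160000 Hz

Step 2 — Nyquist frequency of the output stream:
f_Nyq = fs_out / 2 = 160000 / 2 = 80000.0 Hz

fs_out = 160000 Hz; f_Nyquist = 80000.0 Hz


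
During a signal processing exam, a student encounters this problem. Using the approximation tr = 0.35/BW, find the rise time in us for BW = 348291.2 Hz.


Rise time from bandwidth relationship:
tr = 0.35 / BW
   = 0.35 / 348291.2
   = 1.004906239e-06 s
   = 1.0049 us

1.0049 us


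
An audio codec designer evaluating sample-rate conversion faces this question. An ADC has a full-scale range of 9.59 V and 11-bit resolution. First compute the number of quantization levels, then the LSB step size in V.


Step 1 — number of quantization levels:
L = 2^N = 2^11 = 2048

Step 2 — LSB step size:
delta = Vfs / L
      = 9.59 / 2048
      = 0.00468262 V

Levels = 2048; step size = 0.00468262 V


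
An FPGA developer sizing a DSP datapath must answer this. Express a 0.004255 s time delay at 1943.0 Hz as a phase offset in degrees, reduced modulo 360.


Phase shift from frequency and time delay:
phi = 360 * f * t_delay
    = 360 * 1943.0 * 0.004255
    = 2976.29 degrees
    mod 360 = 96.29 degrees

96.29 degrees


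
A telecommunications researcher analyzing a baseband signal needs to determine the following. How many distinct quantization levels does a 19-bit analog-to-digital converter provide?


Number of quantization levels = 2^N
= 2^19
= 524288

524288


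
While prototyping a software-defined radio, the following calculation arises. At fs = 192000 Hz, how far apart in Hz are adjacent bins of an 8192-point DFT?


DFT frequency resolution:
df = fs / N
   = 192000 / 8192
   = 23.4375 Hz

23.4375 Hz


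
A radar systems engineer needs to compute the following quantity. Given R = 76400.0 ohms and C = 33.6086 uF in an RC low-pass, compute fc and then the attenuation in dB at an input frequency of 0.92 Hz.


Step 1 — cutoff frequency:
fc = 1 / (2*pi*R*C)
C = 33.6086 uF = 3.36086e-05 F
fc = 1 / (2*pi*76400.0*3.36086e-05)
   = 0.0619835 Hz

Step 2 — magnitude at f = 0.92 Hz:
|H(f)| = 1 / sqrt(1 + (f/fc)^2)
f/fc = 0.92 / 0.0619835 = 14.84266
|H| = 1 / sqrt(1 + 220.304556) = 0.067221
|H|_dB = 20*log10(0.067221) = -23.45 dB

fc = 0.0619835 Hz; |H(0.92 Hz)| = -23.45 dB


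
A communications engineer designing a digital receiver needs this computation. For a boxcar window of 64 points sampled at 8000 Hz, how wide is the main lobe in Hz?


Main lobe width for a rectangular window:
Width = 2 * fs / N
      = 2 * 8000 / 64
      = 16000 / 64
      = 250.0 Hz

250.0 Hz


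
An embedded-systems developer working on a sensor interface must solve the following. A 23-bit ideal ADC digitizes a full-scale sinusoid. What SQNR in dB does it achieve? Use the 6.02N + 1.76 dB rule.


Theoretical SNR for a full-scale sinusoid:
SNR = 6.02 * N + 1.76
    = 6.02 * 23 + 1.76
    = 138.46 + 1.76
    = 140.22 dB

140.22 dB


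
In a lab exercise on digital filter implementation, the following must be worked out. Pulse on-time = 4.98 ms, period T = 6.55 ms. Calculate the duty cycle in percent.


Duty cycle as a percentage:
DC = (t_on / T) * 100
   = (4.98 / 6.55) * 100
   = 0.760305 * 100
   = 76.03 %

76.03 %


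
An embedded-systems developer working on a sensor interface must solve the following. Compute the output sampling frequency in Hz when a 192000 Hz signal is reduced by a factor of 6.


Decimation reduces the sample rate:
fs_out = fs_in / M
       = 192000 / 6
       = 32000.0 Hz

32000.0 Hz


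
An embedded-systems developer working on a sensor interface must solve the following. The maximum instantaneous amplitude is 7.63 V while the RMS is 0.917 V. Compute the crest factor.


Crest factor is the ratio of peak to RMS:
CF = V_peak / V_rms
   = 7.63 / 0.917
   = 8.3206

8.3206


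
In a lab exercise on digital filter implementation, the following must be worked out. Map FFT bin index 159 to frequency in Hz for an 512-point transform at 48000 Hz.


Frequency of DFT bin k:
f_k = k * fs / N
    = 159 * 48000 / 512
    = 7632000 / 512
    = 14906.25 Hz

14906.25 Hz


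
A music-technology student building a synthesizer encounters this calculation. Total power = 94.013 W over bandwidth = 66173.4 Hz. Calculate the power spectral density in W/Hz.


Power spectral density:
PSD = P / BW
    = 94.013 / 66173.4
    = 0.00142071 W/Hz

0.00142071 W/Hz


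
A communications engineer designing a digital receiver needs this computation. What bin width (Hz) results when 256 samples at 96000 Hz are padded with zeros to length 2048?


Frequency resolution after zero-padding:
N_padded = 256 * 8 = 2048
df = fs / N_padded
   = 96000 / 2048
   = 46.875 Hz

46.875 Hz


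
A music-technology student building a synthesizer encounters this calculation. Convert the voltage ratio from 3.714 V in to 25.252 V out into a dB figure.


Voltage gain in dB:
G = 20 * log10(Vout / Vin)
  = 20 * log10(25.252 / 3.714)
  = 20 * log10(6.799138)
  = 20 * 0.832454
  = 16.65 dB

16.65 dB


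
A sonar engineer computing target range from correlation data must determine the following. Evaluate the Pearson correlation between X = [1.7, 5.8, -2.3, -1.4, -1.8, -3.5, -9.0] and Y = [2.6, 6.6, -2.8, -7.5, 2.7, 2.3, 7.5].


Pearson correlation coefficient (population):
r = cov(X,Y) / (std(X) * std(Y))
Mean X = -1.5, Mean Y = 1.6286
Cov(X,Y) = -0.524286
Std(X) = 4.21765, Std(Y) = 4.850247
r = -0.0256

-0.0256


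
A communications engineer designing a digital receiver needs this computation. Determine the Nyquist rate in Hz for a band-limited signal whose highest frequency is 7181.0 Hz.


The Nyquist rate is twice the maximum frequency component.
fs_min = 2 * fmax
      = 2 * 7181.0
      = 14362.0 Hz

14362.0


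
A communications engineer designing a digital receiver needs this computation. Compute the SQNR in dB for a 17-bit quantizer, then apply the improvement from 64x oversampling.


Step 1 — baseline SQNR at Nyquist:
SQNR_base = 6.02*N + 1.76
          = 6.02*17 + 1.76
          = 104.1 dB

Step 2 — oversampling processing gain:
G = 10*log10(OSR) = 10*log10(64) = 18.06 dB

Step 3 — total:
SQNR_total = 104.1 + 18.06 = 122.16 dB

Base SQNR = 104.1 dB; oversampled SQNR = 122.16 dB


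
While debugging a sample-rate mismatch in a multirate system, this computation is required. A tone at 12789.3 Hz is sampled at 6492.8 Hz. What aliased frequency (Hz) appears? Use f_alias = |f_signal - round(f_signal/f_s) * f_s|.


Compute the nearest integer multiple of fs to the signal:
n = round(12789.3 / 6492.8) = 2
f_alias = |12789.3 - 2 * 6492.8|
        = |12789.3 - 12985.6|
        = 196.3 Hz

196.3


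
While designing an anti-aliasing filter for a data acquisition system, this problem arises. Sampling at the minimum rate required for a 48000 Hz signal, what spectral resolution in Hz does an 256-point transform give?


Step 1 — Nyquist sampling rate:
fs = 2 * fmax = 2 * 48000 = 96000 Hz

Step 2 — DFT bin spacing:
df = fs / N = 96000 / 256 = 375.0 Hz

375.0 Hz


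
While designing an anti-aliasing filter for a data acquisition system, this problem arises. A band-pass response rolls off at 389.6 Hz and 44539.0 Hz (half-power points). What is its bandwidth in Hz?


Bandwidth is the difference of -3dB frequencies:
BW = f_high - f_low
   = 44539.0 - 389.6
   = 44149.4 Hz

44149.4 Hz


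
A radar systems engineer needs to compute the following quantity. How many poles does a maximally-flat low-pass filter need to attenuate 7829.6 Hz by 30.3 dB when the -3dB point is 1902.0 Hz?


Butterworth filter order formula:
n = log10(10^(A/10) - 1) / (2 * log10(f_stop/f_pass))
10^(30.3/10) - 1 = 1070.5193
f_stop/f_pass = 7829.6 / 1902.0 = 4.1165
n = 2.465 -> ceil = 3

3


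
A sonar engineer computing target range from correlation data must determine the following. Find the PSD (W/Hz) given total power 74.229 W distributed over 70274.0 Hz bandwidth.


Power spectral density:
PSD = P / BW
    = 74.229 / 70274.0
    = 0.00105628 W/Hz

0.00105628 W/Hz


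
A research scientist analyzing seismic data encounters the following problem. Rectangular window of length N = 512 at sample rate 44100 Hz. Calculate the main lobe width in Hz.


Main lobe width for a rectangular window:
Width = 2 * fs / N
      = 2 * 44100 / 512
      = 88200 / 512
      = 172.266 Hz

172.266 Hz


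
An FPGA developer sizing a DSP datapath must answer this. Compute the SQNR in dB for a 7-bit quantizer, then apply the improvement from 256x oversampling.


Step 1 — baseline SQNR at Nyquist:
SQNR_base = 6.02*N + 1.76
          = 6.02*7 + 1.76
          = 43.9 dB

Step 2 — oversampling processing gain:
G = 10*log10(OSR) = 10*log10(256) = 24.08 dB

Step 3 — total:
SQNR_total = 43.9 + 24.08 = 67.98 dB

Base SQNR = 43.9 dB; oversampled SQNR = 67.98 dB


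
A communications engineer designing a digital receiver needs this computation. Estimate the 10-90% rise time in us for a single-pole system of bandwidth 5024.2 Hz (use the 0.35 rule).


Rise time from bandwidth relationship:
tr = 0.35 / BW
   = 0.35 / 5024.2
   = 6.966283189e-05 s
   = 69.6628 us

69.6628 us


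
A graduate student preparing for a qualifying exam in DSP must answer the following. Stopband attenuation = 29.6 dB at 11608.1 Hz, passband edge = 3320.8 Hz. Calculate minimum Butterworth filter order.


Butterworth filter order formula:
n = log10(10^(A/10) - 1) / (2 * log10(f_stop/f_pass))
10^(29.6/10) - 1 = 911.0108
f_stop/f_pass = 11608.1 / 3320.8 = 3.4956
n = 2.7226 -> ceil = 3

3


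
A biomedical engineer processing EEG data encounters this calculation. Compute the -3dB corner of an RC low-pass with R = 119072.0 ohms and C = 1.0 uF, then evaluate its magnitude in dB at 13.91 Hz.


Step 1 — cutoff frequency:
fc = 1 / (2*pi*R*C)
C = 1.0 uF = 1e-06 F
fc = 1 / (2*pi*119072.0*1e-06)
   = 1.33663 Hz

Step 2 — magnitude at f = 13.91 Hz:
|H(f)| = 1 / sqrt(1 + (f/fc)^2)
f/fc = 13.91 / 1.33663 = 10.406769
|H| = 1 / sqrt(1 + 108.300841) = 0.0956507
|H|_dB = 20*log10(0.0956507) = -20.39 dB

fc = 1.33663 Hz; |H(13.91 Hz)| = -20.39 dB


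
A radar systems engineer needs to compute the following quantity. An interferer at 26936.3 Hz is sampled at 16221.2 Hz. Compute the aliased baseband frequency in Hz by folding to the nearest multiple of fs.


Compute the nearest integer multiple of fs to the signal:
n = round(26936.3 / 16221.2) = 2
f_alias = |26936.3 - 2 * 16221.2|
        = |26936.3 - 32442.4|
        = 5506.1 Hz

5506.1


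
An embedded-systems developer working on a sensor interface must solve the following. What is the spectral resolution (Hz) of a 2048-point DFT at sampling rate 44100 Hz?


DFT frequency resolution:
df = fs / N
   = 44100 / 2048
   = 21.5332 Hz

21.5332 Hz


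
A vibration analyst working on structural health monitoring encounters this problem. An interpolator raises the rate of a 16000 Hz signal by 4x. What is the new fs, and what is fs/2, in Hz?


Step 1 — output sample rate after interpolation by L:
fs_out = L * fs_in = 4 * 16000 = 64000 Hz

Step 2 — Nyquist frequency of the output stream:
f_Nyq = fs_out / 2 = 64000 / 2 = 32000.0 Hz

fs_out = 64000 Hz; f_Nyquist = 32000.0 Hz


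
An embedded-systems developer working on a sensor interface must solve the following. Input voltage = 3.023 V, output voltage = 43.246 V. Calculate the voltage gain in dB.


Voltage gain in dB:
G = 20 * log10(Vout / Vin)
  = 20 * log10(43.246 / 3.023)
  = 20 * log10(14.305657)
  = 20 * 1.155508
  = 23.11 dB

23.11 dB


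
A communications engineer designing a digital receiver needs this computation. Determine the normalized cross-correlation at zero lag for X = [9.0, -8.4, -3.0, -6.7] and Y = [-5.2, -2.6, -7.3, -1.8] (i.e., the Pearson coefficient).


Pearson correlation coefficient (population):
r = cov(X,Y) / (std(X) * std(Y))
Mean X = -2.275, Mean Y = -4.225
Cov(X,Y) = -7.361875
Std(X) = 6.796093, Std(Y) = 2.175287
r = -0.498

-0.498


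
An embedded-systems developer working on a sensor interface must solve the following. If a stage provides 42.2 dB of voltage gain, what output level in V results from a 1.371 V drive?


Output voltage from dB gain:
V_out = V_in * 10^(gain_dB / 20)
      = 1.371 * 10^(42.2 / 20)
      = 1.371 * 128.824955
      = 176.619 V

176.619 V


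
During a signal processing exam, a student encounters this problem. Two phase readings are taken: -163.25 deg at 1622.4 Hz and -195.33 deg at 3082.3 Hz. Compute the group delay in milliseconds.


Group delay from phase difference:
tau = -d(phi)/d(omega)
d(phi) = -32.08 deg = -0.559902 rad
d(omega) = 2*pi*(3082.3 - 1622.4) = 9172.8222 rad/s
tau = -(-0.559902) / 9172.8222
    = 0.061 ms

0.061 ms


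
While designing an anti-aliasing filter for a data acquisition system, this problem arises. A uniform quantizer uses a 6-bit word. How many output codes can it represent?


Number of quantization levels = 2^N
= 2^6
= 64

64


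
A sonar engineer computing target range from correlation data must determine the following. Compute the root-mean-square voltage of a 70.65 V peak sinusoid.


RMS voltage for a sinusoidal waveform:
V_rms = V_peak / sqrt(2)
      = 70.65 / 1.414214
      = 49.957 V

49.957 V


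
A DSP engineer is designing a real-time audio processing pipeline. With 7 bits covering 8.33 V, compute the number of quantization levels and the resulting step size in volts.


Step 1 — number of quantization levels:
L = 2^N = 2^7 = 128

Step 2 — LSB step size:
delta = Vfs / L
      = 8.33 / 128
      = 0.06507813 V

Levels = 128; step size = 0.06507813 V


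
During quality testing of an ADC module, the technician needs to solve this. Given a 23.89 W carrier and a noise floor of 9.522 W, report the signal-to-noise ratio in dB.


SNR in decibels:
SNR = 10 * log10(Ps / Pn)
    = 10 * log10(23.89 / 9.522)
    = 10 * log10(2.5089)
    = 10 * 0.3995
    = 3.99 dB

3.99 dB


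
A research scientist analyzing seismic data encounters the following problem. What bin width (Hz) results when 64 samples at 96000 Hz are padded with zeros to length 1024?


Frequency resolution after zero-padding:
N_padded = 64 * 16 = 1024
df = fs / N_padded
   = 96000 / 1024
   = 93.75 Hz

93.75 Hz


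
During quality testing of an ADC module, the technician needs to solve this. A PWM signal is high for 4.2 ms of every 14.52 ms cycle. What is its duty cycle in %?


Duty cycle as a percentage:
DC = (t_on / T) * 100
   = (4.2 / 14.52) * 100
   = 0.289256 * 100
   = 28.93 %

28.93 %


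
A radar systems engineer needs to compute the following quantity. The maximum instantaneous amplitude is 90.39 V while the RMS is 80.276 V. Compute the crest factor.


Crest factor is the ratio of peak to RMS:
CF = V_peak / V_rms
   = 90.39 / 80.276
   = 1.126

1.126


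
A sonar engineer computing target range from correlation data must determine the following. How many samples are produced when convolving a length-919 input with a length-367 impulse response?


Linear convolution output length:
L = N + M - 1
  = 919 + 367 - 1
  = 1285 samples

1285


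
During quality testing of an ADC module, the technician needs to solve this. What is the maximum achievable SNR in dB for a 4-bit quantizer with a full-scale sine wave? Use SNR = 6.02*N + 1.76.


Theoretical SNR for a full-scale sinusoid:
SNR = 6.02 * N + 1.76
    = 6.02 * 4 + 1.76
    = 24.08 + 1.76
    = 25.84 dB

25.84 dB


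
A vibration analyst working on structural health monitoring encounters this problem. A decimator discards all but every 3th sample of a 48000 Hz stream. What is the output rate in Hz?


Decimation reduces the sample rate:
fs_out = fs_in / M
       = 48000 / 3
       = 16000.0 Hz

16000.0 Hz


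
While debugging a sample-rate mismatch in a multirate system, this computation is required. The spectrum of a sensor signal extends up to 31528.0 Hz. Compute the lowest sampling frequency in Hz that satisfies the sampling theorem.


The Nyquist rate is twice the maximum frequency component.
fs_min = 2 * fmax
      = 2 * 31528.0
      = 63056.0 Hz

63056.0


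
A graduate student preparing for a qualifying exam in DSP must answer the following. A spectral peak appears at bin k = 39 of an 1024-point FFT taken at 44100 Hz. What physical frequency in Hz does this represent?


Frequency of DFT bin k:
f_k = k * fs / N
    = 39 * 44100 / 1024
    = 1719900 / 1024
    = 1679.59 Hz

1679.59 Hz


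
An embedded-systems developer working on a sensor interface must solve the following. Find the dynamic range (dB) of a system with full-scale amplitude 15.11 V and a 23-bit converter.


Dynamic range from full-scale to LSB:
V_min = V_max / 2^bits = 15.11 / 2^23
DR = 20 * log10(V_max / V_min)
   = 20 * log10(2^23)
   = 20 * 23 * log10(2)
   = 138.47 dB

138.47 dB


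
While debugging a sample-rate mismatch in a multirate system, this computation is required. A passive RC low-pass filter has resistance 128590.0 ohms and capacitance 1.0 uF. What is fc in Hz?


Cutoff frequency of a first-order RC filter:
fc = 1 / (2 * pi * R * C)
C = 1.0 uF = 1e-06 F
fc = 1 / (2 * pi * 128590.0 * 1e-06)
   = 1 / 0.80795479865022
   = 1.237693 Hz

1.237693 Hz


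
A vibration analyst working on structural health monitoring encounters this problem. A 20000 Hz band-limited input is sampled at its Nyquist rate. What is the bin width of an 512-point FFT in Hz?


Step 1 — Nyquist sampling rate:
fs = 2 * fmax = 2 * 20000 = 40000 Hz

Step 2 — DFT bin spacing:
df = fs / N = 40000 / 512 = 78.125 Hz

78.125 Hz


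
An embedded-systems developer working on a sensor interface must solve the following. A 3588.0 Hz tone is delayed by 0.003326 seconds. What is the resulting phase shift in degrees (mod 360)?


Phase shift from frequency and time delay:
phi = 360 * f * t_delay
    = 360 * 3588.0 * 0.003326
    = 4296.13 degrees
    mod 360 = 336.13 degrees

336.13 degrees


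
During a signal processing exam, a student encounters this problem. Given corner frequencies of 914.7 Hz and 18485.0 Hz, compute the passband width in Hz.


Bandwidth is the difference of -3dB frequencies:
BW = f_high - f_low
   = 18485.0 - 914.7
   = 17570.3 Hz

17570.3 Hz


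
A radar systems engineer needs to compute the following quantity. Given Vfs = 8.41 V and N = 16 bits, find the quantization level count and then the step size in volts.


Step 1 — number of quantization levels:
L = 2^N = 2^16 = 65536

Step 2 — LSB step size:
delta = Vfs / L
      = 8.41 / 65536
      = 0.00012833 V

Levels = 65536; step size = 0.00012833 V


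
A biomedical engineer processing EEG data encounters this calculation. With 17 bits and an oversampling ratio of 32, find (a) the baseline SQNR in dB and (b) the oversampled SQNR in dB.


Step 1 — baseline SQNR at Nyquist:
SQNR_base = 6.02*N + 1.76
          = 6.02*17 + 1.76
          = 104.1 dB

Step 2 — oversampling processing gain:
G = 10*log10(OSR) = 10*log10(32) = 15.05 dB

Step 3 — total:
SQNR_total = 104.1 + 15.05 = 119.15 dB

Base SQNR = 104.1 dB; oversampled SQNR = 119.15 dB


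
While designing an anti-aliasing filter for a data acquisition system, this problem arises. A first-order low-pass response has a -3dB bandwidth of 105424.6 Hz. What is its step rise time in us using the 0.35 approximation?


Rise time from bandwidth relationship:
tr = 0.35 / BW
   = 0.35 / 105424.6
   = 3.319908257e-06 s
   = 3.3199 us

3.3199 us


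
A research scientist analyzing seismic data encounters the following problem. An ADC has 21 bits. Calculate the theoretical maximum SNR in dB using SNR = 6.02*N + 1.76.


Theoretical SNR for a full-scale sinusoid:
SNR = 6.02 * N + 1.76
    = 6.02 * 21 + 1.76
    = 126.42 + 1.76
    = 128.18 dB

128.18 dB


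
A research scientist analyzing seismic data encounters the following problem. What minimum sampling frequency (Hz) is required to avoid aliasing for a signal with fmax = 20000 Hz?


The Nyquist rate is twice the maximum frequency component.
fs_min = 2 * fmax
      = 2 * 20000
      = 40000 Hz

40000


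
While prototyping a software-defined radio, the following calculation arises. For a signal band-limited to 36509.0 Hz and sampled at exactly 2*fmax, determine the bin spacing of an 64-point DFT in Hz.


Step 1 — Nyquist sampling rate:
fs = 2 * fmax = 2 * 36509.0 = 73018.0 Hz

Step 2 — DFT bin spacing:
df = fs / N = 73018.0 / 64 = 1140.9062 Hz

1140.9062 Hz


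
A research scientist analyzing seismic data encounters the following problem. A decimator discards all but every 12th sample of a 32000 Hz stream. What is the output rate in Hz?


Decimation reduces the sample rate:
fs_out = fs_in / M
       = 32000 / 12
       = 2666.6667 Hz

2666.6667 Hz


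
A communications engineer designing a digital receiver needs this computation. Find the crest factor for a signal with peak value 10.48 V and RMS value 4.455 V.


Crest factor is the ratio of peak to RMS:
CF = V_peak / V_rms
   = 10.48 / 4.455
   = 2.3524

2.3524


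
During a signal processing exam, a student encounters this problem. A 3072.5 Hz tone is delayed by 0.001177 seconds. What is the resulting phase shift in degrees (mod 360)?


Phase shift from frequency and time delay:
phi = 360 * f * t_delay
    = 360 * 3072.5 * 0.001177
    = 1301.88 degrees
    mod 360 = 221.88 degrees

221.88 degrees


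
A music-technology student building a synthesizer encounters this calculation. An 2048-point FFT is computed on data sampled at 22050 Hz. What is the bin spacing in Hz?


DFT frequency resolution:
df = fs / N
   = 22050 / 2048
   = 10.7666 Hz

10.7666 Hz


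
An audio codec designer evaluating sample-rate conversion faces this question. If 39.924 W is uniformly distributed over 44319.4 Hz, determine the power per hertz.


Power spectral density:
PSD = P / BW
    = 39.924 / 44319.4
    = 0.00090082 W/Hz

0.00090082 W/Hz


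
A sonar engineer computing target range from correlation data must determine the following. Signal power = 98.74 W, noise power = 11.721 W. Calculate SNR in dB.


SNR in decibels:
SNR = 10 * log10(Ps / Pn)
    = 10 * log10(98.74 / 11.721)
    = 10 * log10(8.4242)
    = 10 * 0.9255
    = 9.26 dB

9.26 dB


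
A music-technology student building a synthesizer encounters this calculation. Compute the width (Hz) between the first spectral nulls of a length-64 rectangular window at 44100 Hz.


Main lobe width for a rectangular window:
Width = 2 * fs / N
      = 2 * 44100 / 64
      = 88200 / 64
      = 1378.125 Hz

1378.125 Hz


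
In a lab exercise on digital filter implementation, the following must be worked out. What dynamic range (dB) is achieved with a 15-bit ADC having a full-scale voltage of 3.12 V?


Dynamic range from full-scale to LSB:
V_min = V_max / 2^bits = 3.12 / 2^15
DR = 20 * log10(V_max / V_min)
   = 20 * log10(2^15)
   = 20 * 15 * log10(2)
   = 90.31 dB

90.31 dB


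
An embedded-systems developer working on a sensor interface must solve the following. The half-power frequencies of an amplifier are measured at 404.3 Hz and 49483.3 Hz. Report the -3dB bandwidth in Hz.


Bandwidth is the difference of -3dB frequencies:
BW = f_high - f_low
   = 49483.3 - 404.3
   = 49079.0 Hz

49079.0 Hz


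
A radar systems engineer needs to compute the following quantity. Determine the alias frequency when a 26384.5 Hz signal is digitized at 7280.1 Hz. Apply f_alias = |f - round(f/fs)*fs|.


Compute the nearest integer multiple of fs to the signal:
n = round(26384.5 / 7280.1) = 4
f_alias = |26384.5 - 4 * 7280.1|
        = |26384.5 - 29120.4|
        = 2735.9 Hz

2735.9


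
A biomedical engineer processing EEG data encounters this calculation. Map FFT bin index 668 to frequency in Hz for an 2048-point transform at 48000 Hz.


Frequency of DFT bin k:
f_k = k * fs / N
    = 668 * 48000 / 2048
    = 32064000 / 2048
    = 15656.25 Hz

15656.25 Hz


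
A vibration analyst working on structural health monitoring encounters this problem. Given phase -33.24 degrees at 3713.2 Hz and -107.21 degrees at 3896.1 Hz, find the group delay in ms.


Group delay from phase difference:
tau = -d(phi)/d(omega)
d(phi) = -73.97 deg = -1.29102 rad
d(omega) = 2*pi*(3896.1 - 3713.2) = 1149.1946 rad/s
tau = -(-1.29102) / 1149.1946
    = 1.1234 ms

1.1234 ms


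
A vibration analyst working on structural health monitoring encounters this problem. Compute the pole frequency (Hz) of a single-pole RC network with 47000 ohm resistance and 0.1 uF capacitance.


Cutoff frequency of a first-order RC filter:
fc = 1 / (2 * pi * R * C)
C = 0.1 uF = 1e-07 F
fc = 1 / (2 * pi * 47000 * 1e-07)
   = 1 / 0.029530970943744
   = 33.862754 Hz

33.862754 Hz


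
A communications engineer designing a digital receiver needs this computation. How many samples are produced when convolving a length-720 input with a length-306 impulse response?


Linear convolution output length:
L = N + M - 1
  = 720 + 306 - 1
  = 1025 samples

1025


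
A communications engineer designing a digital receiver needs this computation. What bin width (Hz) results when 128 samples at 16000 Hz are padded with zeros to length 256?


Frequency resolution after zero-padding:
N_padded = 128 * 2 = 256
df = fs / N_padded
   = 16000 / 256
   = 62.5 Hz

62.5 Hz


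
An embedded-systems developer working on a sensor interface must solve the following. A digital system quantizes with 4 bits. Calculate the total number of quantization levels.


Number of quantization levels = 2^N
= 2^4
= 16

16


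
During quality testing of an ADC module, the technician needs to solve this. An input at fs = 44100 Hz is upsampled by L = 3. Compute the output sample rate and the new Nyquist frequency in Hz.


Step 1 — output sample rate after interpolation by L:
fs_out = L * fs_in = 3 * 44100 = 132300 Hz

Step 2 — Nyquist frequency of the output stream:
f_Nyq = fs_out / 2 = 132300 / 2 = 66150.0 Hz

fs_out = 132300 Hz; f_Nyquist = 66150.0 Hz


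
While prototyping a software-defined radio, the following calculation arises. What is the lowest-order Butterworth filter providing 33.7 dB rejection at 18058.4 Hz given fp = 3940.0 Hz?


Butterworth filter order formula:
n = log10(10^(A/10) - 1) / (2 * log10(f_stop/f_pass))
10^(33.7/10) - 1 = 2343.2288
f_stop/f_pass = 18058.4 / 3940.0 = 4.5834
n = 2.5483 -> ceil = 3

3


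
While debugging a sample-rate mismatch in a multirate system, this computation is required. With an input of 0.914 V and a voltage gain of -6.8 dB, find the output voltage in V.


Output voltage from dB gain:
V_out = V_in * 10^(gain_dB / 20)
      = 0.914 * 10^(-6.8 / 20)
      = 0.914 * 0.457088
      = 0.4178 V

0.4178 V


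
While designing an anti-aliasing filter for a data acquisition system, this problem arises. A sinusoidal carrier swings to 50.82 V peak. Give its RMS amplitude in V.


RMS voltage for a sinusoidal waveform:
V_rms = V_peak / sqrt(2)
      = 50.82 / 1.414214
      = 35.935 V

35.935 V


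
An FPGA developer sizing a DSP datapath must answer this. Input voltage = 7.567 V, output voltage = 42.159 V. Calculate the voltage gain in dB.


Voltage gain in dB:
G = 20 * log10(Vout / Vin)
  = 20 * log10(42.159 / 7.567)
  = 20 * log10(5.571429)
  = 20 * 0.745967
  = 14.92 dB

14.92 dB


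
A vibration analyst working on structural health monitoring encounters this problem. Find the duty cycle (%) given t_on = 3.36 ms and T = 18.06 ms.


Duty cycle as a percentage:
DC = (t_on / T) * 100
   = (3.36 / 18.06) * 100
   = 0.186047 * 100
   = 18.6 %

18.6 %


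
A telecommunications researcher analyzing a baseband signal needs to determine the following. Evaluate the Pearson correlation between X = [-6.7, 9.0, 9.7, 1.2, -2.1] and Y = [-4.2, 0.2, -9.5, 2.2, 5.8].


Pearson correlation coefficient (population):
r = cov(X,Y) / (std(X) * std(Y))
Mean X = 2.22, Mean Y = -1.1
Cov(X,Y) = -11.908
Std(X) = 6.343311, Std(Y) = 5.298302
r = -0.3543

-0.3543


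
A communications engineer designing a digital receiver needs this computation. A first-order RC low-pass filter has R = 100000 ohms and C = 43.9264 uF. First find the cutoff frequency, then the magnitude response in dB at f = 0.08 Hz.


Step 1 — cutoff frequency:
fc = 1 / (2*pi*R*C)
C = 43.9264 uF = 4.39264e-05 F
fc = 1 / (2*pi*100000*4.39264e-05)
   = 0.0362322 Hz

Step 2 — magnitude at f = 0.08 Hz:
|H(f)| = 1 / sqrt(1 + (f/fc)^2)
f/fc = 0.08 / 0.0362322 = 2.207981
|H| = 1 / sqrt(1 + 4.87518) = 0.4125622
|H|_dB = 20*log10(0.4125622) = -7.69 dB

fc = 0.0362322 Hz; |H(0.08 Hz)| = -7.69 dB


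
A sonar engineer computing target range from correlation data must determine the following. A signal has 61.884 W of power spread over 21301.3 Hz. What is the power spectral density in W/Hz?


Power spectral density:
PSD = P / BW
    = 61.884 / 21301.3
    = 0.00290517 W/Hz

0.00290517 W/Hz


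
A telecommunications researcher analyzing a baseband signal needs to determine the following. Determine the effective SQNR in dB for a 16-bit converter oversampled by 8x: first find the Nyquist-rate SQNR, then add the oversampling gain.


Step 1 — baseline SQNR at Nyquist:
SQNR_base = 6.02*N + 1.76
          = 6.02*16 + 1.76
          = 98.08 dB

Step 2 — oversampling processing gain:
G = 10*log10(OSR) = 10*log10(8) = 9.03 dB

Step 3 — total:
SQNR_total = 98.08 + 9.03 = 107.11 dB

Base SQNR = 98.08 dB; oversampled SQNR = 107.11 dB


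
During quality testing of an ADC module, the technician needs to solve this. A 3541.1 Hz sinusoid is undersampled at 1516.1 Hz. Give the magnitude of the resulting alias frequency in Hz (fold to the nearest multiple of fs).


Compute the nearest integer multiple of fs to the signal:
n = round(3541.1 / 1516.1) = 2
f_alias = |3541.1 - 2 * 1516.1|
        = |3541.1 - 3032.2|
        = 508.9 Hz

508.9


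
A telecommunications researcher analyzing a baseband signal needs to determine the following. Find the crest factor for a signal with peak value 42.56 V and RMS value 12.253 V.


Crest factor is the ratio of peak to RMS:
CF = V_peak / V_rms
   = 42.56 / 12.253
   = 3.4734

3.4734
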